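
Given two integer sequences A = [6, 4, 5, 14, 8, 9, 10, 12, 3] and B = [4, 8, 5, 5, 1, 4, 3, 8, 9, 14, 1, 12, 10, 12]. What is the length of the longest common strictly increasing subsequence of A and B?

For each value that appears in both, track the longest common increasing run ending there.
The best achievable length is 6; one witness is 4, 5, 8, 9, 10, 12 (A-positions 2,3,5,6,7,8, B-positions 1,3,8,9,13,14).

6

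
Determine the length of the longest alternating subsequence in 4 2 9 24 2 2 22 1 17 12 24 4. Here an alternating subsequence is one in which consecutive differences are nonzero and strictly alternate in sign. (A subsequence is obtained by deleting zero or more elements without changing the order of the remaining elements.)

Track the best alternating length ending on an up-step vs a down-step at each position: up/down = 1/1, 1/2, 3/1, 3/1, 1/4, 1/4, 5/4, 1/6, 7/6, 7/8, 9/1, 7/10.
The maximum over both is 10; one such subsequence is 4, 2, 9, 2, 22, 1, 17, 12, 24, 4.

10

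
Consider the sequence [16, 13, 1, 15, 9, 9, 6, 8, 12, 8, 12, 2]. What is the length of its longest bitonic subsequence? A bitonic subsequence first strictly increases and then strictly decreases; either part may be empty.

6

Let inc[i] be the LIS ending at i and dec[i] the longest strictly decreasing subsequence starting at i. inc = [1, 1, 1, 2, 2, 2, 2, 3, 4, 3, 4, 2], dec = [5, 4, 1, 4, 3, 3, 2, 2, 3, 2, 2, 1].
max_i inc[i]+dec[i]−1 = 6, with one witness 1, 6, 8, 12, 8, 2.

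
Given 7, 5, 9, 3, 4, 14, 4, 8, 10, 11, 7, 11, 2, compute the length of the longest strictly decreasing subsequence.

4

Scanning left to right, the best length ending at each element is: 7→1, 5→2, 9→1, 3→3, 4→3, 14→1, 4→3, 8→2, 10→2, 11→2, 7→3, 11→2, 2→4.
So the longest decreasing subsequence has length 4, e.g. 7, 5, 3, 2.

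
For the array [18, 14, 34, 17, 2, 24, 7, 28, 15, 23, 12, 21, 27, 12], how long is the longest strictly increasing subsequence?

5

Let dp[i] be the longest increasing subsequence ending at position i. Then dp = [1, 1, 2, 2, 1, 3, 2, 4, 3, 4, 3, 4, 5, 3].
The maximum is 5; one witness is 2, 7, 15, 23, 27 at positions 5,7,9,10,13.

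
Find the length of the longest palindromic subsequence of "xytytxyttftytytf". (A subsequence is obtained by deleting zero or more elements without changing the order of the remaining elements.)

11

Using dp[i][j] = 2 + dp[i+1][j−1] if the ends match, else max(dp[i+1][j], dp[i][j−1]):
dp[1][16] = 11. A witness is tytytftytyt at positions 3,4,5,7,8,10,11,12,13,14,15.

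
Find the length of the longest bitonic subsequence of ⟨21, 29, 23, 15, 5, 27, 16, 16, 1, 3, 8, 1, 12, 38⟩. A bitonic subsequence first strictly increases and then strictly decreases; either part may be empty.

One longest bitonic subsequence is 21, 29, 23, 15, 5, 3, 1 (positions 1,2,3,4,5,10,12): it rises to 29 then falls. Length 7 is optimal.

7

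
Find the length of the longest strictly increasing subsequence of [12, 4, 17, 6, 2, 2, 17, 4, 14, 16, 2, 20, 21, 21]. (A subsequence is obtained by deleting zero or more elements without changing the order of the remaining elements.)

Let dp[i] be the longest increasing subsequence ending at position i. Then dp = [1, 1, 2, 2, 1, 1, 3, 2, 3, 4, 1, 5, 6, 6].
The maximum is 6; one witness is 4, 6, 14, 16, 20, 21 at positions 2,4,9,10,12,13.

6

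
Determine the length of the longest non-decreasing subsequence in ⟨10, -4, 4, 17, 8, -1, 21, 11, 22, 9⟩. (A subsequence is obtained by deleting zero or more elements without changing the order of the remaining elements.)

One longest non-decreasing subsequence is -4, 4, 17, 21, 22 (positions 2,3,4,7,9), of length 5; no longer one exists.

5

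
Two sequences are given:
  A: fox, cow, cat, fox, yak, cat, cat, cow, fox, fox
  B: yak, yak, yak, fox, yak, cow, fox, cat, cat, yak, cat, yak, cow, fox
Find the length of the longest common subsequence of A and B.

A longest common subsequence is fox, cow, cat, yak, cat, cow, fox (length 7); the LCS DP confirms no longer common subsequence exists.

7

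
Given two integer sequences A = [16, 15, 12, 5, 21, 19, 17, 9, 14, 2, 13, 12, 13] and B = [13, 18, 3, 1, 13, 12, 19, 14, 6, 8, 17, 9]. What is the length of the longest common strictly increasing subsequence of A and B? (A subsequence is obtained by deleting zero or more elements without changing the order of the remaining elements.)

2

A longest common strictly increasing subsequence is 12, 19 (length 2); it appears in order in both A and B, and no longer such subsequence exists.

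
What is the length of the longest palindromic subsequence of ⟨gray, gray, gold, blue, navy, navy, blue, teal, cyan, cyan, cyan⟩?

4

Using dp[i][j] = 2 + dp[i+1][j−1] if the ends match, else max(dp[i+1][j], dp[i][j−1]):
dp[1][11] = 4. A witness is blue navy navy blue at positions 4,5,6,7.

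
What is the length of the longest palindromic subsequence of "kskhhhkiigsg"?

7

Using dp[i][j] = 2 + dp[i+1][j−1] if the ends match, else max(dp[i+1][j], dp[i][j−1]):
dp[1][12] = 7. A witness is skhhhks at positions 2,3,4,5,6,7,11.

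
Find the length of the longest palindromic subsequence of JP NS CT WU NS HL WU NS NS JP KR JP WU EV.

7

Using dp[i][j] = 2 + dp[i+1][j−1] if the ends match, else max(dp[i+1][j], dp[i][j−1]):
dp[1][14] = 7. A witness is JP NS NS WU NS NS JP at positions 1,2,5,7,8,9,12.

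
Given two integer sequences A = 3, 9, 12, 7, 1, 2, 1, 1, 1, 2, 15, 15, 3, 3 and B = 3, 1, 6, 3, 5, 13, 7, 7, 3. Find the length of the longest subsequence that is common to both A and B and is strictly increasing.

A longest common strictly increasing subsequence is 1, 3 (length 2); it appears in order in both A and B, and no longer such subsequence exists.

2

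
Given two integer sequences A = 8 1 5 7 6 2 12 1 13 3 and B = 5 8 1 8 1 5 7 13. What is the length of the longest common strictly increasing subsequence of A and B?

For each value that appears in both, track the longest common increasing run ending there.
The best achievable length is 4; one witness is 1, 5, 7, 13 (A-positions 2,3,4,9, B-positions 3,6,7,8).

4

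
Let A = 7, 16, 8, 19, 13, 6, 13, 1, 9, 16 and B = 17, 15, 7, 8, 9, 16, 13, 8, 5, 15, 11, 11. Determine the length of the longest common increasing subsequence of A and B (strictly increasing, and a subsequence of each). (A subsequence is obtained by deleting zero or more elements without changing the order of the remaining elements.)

A longest common strictly increasing subsequence is 7, 8, 9, 16 (length 4); it appears in order in both A and B, and no longer such subsequence exists.

4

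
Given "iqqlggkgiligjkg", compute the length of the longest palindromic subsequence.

One longest palindromic subsequence is gkgiligkg (positions 5,7,8,9,10,11,12,14,15); it reads the same forward and backward, and the interval DP gives dp[1][15] = 9.

9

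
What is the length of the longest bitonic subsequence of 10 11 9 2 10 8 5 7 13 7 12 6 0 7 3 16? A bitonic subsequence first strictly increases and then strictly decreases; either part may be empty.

7

One longest bitonic subsequence is 10, 11, 10, 8, 7, 6, 3 (positions 1,2,5,6,10,12,15): it rises to 11 then falls. Length 7 is optimal.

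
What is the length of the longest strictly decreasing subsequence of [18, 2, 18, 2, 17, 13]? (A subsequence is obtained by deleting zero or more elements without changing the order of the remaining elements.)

3

One longest decreasing subsequence is 18, 17, 13 (positions 1,5,6), of length 3; no longer one exists.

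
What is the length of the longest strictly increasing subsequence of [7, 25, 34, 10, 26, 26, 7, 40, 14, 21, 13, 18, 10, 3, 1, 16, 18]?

One longest increasing subsequence is 7, 10, 14, 16, 18 (positions 1,4,9,16,17), of length 5; no longer one exists.

5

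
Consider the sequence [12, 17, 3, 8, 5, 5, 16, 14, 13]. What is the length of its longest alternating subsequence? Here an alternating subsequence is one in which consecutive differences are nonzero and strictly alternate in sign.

Track the best alternating length ending on an up-step vs a down-step at each position: up/down = 1/1, 2/1, 1/3, 4/3, 4/5, 4/5, 6/3, 6/7, 6/7.
The maximum over both is 7; one such subsequence is 12, 17, 3, 8, 5, 16, 14.

7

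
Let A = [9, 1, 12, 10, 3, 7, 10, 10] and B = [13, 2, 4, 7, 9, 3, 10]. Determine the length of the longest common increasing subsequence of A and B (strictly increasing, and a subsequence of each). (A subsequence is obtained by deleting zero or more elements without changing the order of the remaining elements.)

2

For each value that appears in both, track the longest common increasing run ending there.
The best achievable length is 2; one witness is 9, 10 (A-positions 1,4, B-positions 5,7).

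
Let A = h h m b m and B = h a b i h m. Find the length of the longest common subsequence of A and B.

3

A longest common subsequence is hhm (length 3); the LCS DP confirms no longer common subsequence exists.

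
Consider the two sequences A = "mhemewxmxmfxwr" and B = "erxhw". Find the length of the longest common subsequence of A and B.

3

Backtracking the LCS table gives one alignment: e (A3,B1) → x (A7,B3) → w (A13,B5).
So the longest common subsequence has length 3.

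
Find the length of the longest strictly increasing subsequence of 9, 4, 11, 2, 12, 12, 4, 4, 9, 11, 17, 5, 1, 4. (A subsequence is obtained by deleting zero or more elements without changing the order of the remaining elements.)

One longest increasing subsequence is 2, 4, 9, 11, 17 (positions 4,7,9,10,11), of length 5; no longer one exists.

5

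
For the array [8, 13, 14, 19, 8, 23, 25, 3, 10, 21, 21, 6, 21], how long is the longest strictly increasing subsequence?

Scanning left to right, the best length ending at each element is: 8→1, 13→2, 14→3, 19→4, 8→1, 23→5, 25→6, 3→1, 10→2, 21→5, 21→5, 6→2, 21→5.
So the longest increasing subsequence has length 6, e.g. 8, 13, 14, 19, 23, 25.

6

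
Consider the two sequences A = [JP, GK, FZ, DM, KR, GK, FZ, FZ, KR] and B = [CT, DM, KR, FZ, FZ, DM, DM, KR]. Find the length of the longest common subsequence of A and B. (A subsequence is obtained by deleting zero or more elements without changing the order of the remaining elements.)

5

A longest common subsequence is DM, KR, FZ, FZ, KR (length 5); the LCS DP confirms no longer common subsequence exists.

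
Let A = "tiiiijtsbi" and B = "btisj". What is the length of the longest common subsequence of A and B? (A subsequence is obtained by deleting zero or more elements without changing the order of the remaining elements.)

3

A longest common subsequence is tij (length 3); the LCS DP confirms no longer common subsequence exists.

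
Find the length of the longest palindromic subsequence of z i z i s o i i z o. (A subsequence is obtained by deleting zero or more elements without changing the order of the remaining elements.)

Using dp[i][j] = 2 + dp[i+1][j−1] if the ends match, else max(dp[i+1][j], dp[i][j−1]):
dp[1][10] = 7. A witness is ziioiiz at positions 1,2,4,6,7,8,9.

7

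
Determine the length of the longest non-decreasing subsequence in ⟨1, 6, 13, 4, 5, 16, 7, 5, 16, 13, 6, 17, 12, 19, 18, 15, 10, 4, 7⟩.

Let dp[i] be the longest non-decreasing subsequence ending at position i. Then dp = [1, 2, 3, 2, 3, 4, 4, 4, 5, 5, 5, 6, 6, 7, 7, 7, 6, 3, 6].
The maximum is 7; one witness is 1, 6, 13, 16, 16, 17, 19 at positions 1,2,3,6,9,12,14.

7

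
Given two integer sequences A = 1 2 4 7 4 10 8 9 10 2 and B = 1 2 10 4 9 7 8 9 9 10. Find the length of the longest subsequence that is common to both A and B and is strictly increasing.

For each value that appears in both, track the longest common increasing run ending there.
The best achievable length is 7; one witness is 1, 2, 4, 7, 8, 9, 10 (A-positions 1,2,3,4,7,8,9, B-positions 1,2,4,6,7,8,10).

7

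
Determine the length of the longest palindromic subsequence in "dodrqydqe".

3

Using dp[i][j] = 2 + dp[i+1][j−1] if the ends match, else max(dp[i+1][j], dp[i][j−1]):
dp[1][9] = 3. A witness is qdq at positions 5,7,8.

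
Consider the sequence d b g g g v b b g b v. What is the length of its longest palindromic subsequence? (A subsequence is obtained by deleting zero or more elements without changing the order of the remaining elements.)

Using dp[i][j] = 2 + dp[i+1][j−1] if the ends match, else max(dp[i+1][j], dp[i][j−1]):
dp[1][11] = 6. A witness is bgbbgb at positions 2,3,7,8,9,10.

6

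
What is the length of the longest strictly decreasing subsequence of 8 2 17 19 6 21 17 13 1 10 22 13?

4

Let dp[i] be the longest decreasing subsequence ending at position i. Then dp = [1, 2, 1, 1, 2, 1, 2, 3, 4, 4, 1, 3].
The maximum is 4; one witness is 19, 17, 13, 1 at positions 4,7,8,9.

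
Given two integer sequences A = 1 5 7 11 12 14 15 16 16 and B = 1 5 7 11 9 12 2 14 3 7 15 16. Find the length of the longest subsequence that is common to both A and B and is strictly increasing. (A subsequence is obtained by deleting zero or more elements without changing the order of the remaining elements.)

8

For each value that appears in both, track the longest common increasing run ending there.
The best achievable length is 8; one witness is 1, 5, 7, 11, 12, 14, 15, 16 (A-positions 1,2,3,4,5,6,7,8, B-positions 1,2,3,4,6,8,11,12).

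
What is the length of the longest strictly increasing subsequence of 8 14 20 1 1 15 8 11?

3

Let dp[i] be the longest increasing subsequence ending at position i. Then dp = [1, 2, 3, 1, 1, 3, 2, 3].
The maximum is 3; one witness is 8, 14, 20 at positions 1,2,3.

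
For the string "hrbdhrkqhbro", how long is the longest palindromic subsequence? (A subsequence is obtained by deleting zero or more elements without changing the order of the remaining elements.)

Using dp[i][j] = 2 + dp[i+1][j−1] if the ends match, else max(dp[i+1][j], dp[i][j−1]):
dp[1][12] = 7. A witness is rbhqhbr at positions 2,3,5,8,9,10,11.

7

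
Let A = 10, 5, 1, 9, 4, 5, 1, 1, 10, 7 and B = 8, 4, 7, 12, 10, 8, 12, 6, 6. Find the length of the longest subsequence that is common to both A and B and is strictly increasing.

2

For each value that appears in both, track the longest common increasing run ending there.
The best achievable length is 2; one witness is 4, 7 (A-positions 5,10, B-positions 2,3).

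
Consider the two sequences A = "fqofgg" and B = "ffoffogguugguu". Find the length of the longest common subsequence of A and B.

5

A longest common subsequence is fofgg (length 5); the LCS DP confirms no longer common subsequence exists.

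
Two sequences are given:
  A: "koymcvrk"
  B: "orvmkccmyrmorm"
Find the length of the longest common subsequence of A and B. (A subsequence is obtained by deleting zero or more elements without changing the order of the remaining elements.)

Backtracking the LCS table gives one alignment: k (A1,B5) → y (A3,B9) → m (A4,B11) → r (A7,B13).
So the longest common subsequence has length 4.

4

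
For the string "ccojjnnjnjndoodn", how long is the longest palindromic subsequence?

One longest palindromic subsequence is ojjnnjjo (positions 3,4,5,6,7,8,10,14); it reads the same forward and backward, and the interval DP gives dp[1][16] = 8.

8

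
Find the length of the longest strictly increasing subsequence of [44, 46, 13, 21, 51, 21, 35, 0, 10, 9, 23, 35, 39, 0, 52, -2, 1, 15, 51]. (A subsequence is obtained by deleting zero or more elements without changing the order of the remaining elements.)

One longest increasing subsequence is 13, 21, 23, 35, 39, 52 (positions 3,4,11,12,13,15), of length 6; no longer one exists.

6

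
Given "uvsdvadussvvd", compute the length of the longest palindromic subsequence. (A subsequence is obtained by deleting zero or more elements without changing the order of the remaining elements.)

Using dp[i][j] = 2 + dp[i+1][j−1] if the ends match, else max(dp[i+1][j], dp[i][j−1]):
dp[1][13] = 7. A witness is vsdadsv at positions 2,3,4,6,7,10,12.

7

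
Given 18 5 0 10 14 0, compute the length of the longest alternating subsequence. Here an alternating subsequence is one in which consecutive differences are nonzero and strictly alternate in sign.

A longest alternating subsequence is 18, 5, 10, 0 (positions 1,2,4,6); its 3 consecutive differences strictly alternate in sign, and length 4 is optimal.

4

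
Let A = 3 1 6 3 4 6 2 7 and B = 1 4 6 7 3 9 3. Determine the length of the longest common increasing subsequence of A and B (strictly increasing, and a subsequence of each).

For each value that appears in both, track the longest common increasing run ending there.
The best achievable length is 4; one witness is 1, 4, 6, 7 (A-positions 2,5,6,8, B-positions 1,2,3,4).

4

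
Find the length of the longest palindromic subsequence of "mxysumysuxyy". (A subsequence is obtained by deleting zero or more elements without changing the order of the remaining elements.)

One longest palindromic subsequence is yyxyy (positions 3,7,10,11,12); it reads the same forward and backward, and the interval DP gives dp[1][12] = 5.

5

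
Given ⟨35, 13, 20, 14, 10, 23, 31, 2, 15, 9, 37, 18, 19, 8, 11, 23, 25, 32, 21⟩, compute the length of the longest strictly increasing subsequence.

8

Let dp[i] be the longest increasing subsequence ending at position i. Then dp = [1, 1, 2, 2, 1, 3, 4, 1, 3, 2, 5, 4, 5, 2, 3, 6, 7, 8, 6].
The maximum is 8; one witness is 13, 14, 15, 18, 19, 23, 25, 32 at positions 2,4,9,12,13,16,17,18.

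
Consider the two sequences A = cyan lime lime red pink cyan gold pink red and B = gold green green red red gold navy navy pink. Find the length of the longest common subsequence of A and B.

3

A longest common subsequence is red, gold, pink (length 3); the LCS DP confirms no longer common subsequence exists.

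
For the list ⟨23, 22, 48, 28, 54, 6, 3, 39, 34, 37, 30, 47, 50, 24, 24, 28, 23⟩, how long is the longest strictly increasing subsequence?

6

Scanning left to right, the best length ending at each element is: 23→1, 22→1, 48→2, 28→2, 54→3, 6→1, 3→1, 39→3, 34→3, 37→4, 30→3, 47→5, 50→6, 24→2, 24→2, 28→3, 23→2.
So the longest increasing subsequence has length 6, e.g. 23, 28, 34, 37, 47, 50.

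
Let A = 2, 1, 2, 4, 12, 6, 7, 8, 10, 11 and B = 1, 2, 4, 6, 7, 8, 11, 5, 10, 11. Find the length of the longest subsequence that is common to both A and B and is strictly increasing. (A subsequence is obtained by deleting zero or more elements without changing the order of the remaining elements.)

For each value that appears in both, track the longest common increasing run ending there.
The best achievable length is 8; one witness is 1, 2, 4, 6, 7, 8, 10, 11 (A-positions 2,3,4,6,7,8,9,10, B-positions 1,2,3,4,5,6,9,10).

8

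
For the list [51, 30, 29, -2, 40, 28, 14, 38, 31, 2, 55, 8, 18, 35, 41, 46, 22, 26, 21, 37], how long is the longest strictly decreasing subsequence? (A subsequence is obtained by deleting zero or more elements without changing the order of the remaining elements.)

6

One longest decreasing subsequence is 51, 30, 29, 28, 14, 2 (positions 1,2,3,6,7,10), of length 6; no longer one exists.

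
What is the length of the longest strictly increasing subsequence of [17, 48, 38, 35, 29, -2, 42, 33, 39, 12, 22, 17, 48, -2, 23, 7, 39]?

5

Let dp[i] be the longest increasing subsequence ending at position i. Then dp = [1, 2, 2, 2, 2, 1, 3, 3, 4, 2, 3, 3, 5, 1, 4, 2, 5].
The maximum is 5; one witness is 17, 29, 33, 39, 48 at positions 1,5,8,9,13.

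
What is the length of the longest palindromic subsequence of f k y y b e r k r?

One longest palindromic subsequence is kyyk (positions 2,3,4,8); it reads the same forward and backward, and the interval DP gives dp[1][9] = 4.

4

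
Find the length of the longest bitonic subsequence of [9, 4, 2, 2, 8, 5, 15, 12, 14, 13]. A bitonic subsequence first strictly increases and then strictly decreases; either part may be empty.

5

One longest bitonic subsequence is 4, 8, 15, 14, 13 (positions 2,5,7,9,10): it rises to 15 then falls. Length 5 is optimal.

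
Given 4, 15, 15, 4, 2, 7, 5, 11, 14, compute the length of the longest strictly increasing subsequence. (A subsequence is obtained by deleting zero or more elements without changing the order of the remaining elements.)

Let dp[i] be the longest increasing subsequence ending at position i. Then dp = [1, 2, 2, 1, 1, 2, 2, 3, 4].
The maximum is 4; one witness is 4, 7, 11, 14 at positions 1,6,8,9.

4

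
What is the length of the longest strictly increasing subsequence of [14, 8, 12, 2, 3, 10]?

Let dp[i] be the longest increasing subsequence ending at position i. Then dp = [1, 1, 2, 1, 2, 3].
The maximum is 3; one witness is 2, 3, 10 at positions 4,5,6.

3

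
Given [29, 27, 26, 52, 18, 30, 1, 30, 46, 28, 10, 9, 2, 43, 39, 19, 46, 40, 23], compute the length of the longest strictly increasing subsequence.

Let dp[i] be the longest increasing subsequence ending at position i. Then dp = [1, 1, 1, 2, 1, 2, 1, 2, 3, 2, 2, 2, 2, 3, 3, 3, 4, 4, 4].
The maximum is 4; one witness is 29, 30, 43, 46 at positions 1,6,14,17.

4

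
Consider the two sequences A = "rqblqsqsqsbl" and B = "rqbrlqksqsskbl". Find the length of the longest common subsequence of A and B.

A longest common subsequence is rqblqsqssbl (length 11); the LCS DP confirms no longer common subsequence exists.

11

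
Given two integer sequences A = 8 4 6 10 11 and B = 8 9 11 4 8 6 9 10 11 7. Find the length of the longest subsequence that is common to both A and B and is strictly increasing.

For each value that appears in both, track the longest common increasing run ending there.
The best achievable length is 4; one witness is 4, 6, 10, 11 (A-positions 2,3,4,5, B-positions 4,6,8,9).

4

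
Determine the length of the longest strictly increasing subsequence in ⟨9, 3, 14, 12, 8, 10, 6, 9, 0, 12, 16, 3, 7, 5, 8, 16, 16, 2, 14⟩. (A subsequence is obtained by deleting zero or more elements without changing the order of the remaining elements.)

5

Let dp[i] be the longest increasing subsequence ending at position i. Then dp = [1, 1, 2, 2, 2, 3, 2, 3, 1, 4, 5, 2, 3, 3, 4, 5, 5, 2, 5].
The maximum is 5; one witness is 3, 8, 10, 12, 16 at positions 2,5,6,10,11.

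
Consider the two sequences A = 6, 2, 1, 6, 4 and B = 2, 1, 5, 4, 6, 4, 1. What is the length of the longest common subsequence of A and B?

Backtracking the LCS table gives one alignment: 2 (A2,B1) → 1 (A3,B2) → 6 (A4,B5) → 4 (A5,B6).
So the longest common subsequence has length 4.

4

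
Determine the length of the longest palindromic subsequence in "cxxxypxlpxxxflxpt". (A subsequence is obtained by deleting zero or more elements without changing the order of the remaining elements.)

9

Using dp[i][j] = 2 + dp[i+1][j−1] if the ends match, else max(dp[i+1][j], dp[i][j−1]):
dp[1][17] = 9. A witness is pxlxxxlxp at positions 6,7,8,10,11,12,14,15,16.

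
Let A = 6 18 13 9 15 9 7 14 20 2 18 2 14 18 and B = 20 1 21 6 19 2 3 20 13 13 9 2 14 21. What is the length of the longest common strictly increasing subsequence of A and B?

For each value that appears in both, track the longest common increasing run ending there.
The best achievable length is 3; one witness is 6, 13, 14 (A-positions 1,3,8, B-positions 4,9,13).

3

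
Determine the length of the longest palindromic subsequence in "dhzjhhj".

4

One longest palindromic subsequence is jhhj (positions 4,5,6,7); it reads the same forward and backward, and the interval DP gives dp[1][7] = 4.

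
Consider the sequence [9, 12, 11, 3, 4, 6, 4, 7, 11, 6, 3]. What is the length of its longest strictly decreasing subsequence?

Scanning left to right, the best length ending at each element is: 9→1, 12→1, 11→2, 3→3, 4→3, 6→3, 4→4, 7→3, 11→2, 6→4, 3→5.
So the longest decreasing subsequence has length 5, e.g. 12, 11, 6, 4, 3.

5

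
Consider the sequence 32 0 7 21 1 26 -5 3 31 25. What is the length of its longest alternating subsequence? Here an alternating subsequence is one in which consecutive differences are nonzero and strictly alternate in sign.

8

Track the best alternating length ending on an up-step vs a down-step at each position: up/down = 1/1, 1/2, 3/2, 3/2, 3/4, 5/2, 1/6, 7/6, 7/2, 7/8.
The maximum over both is 8; one such subsequence is 32, 0, 7, 1, 26, -5, 31, 25.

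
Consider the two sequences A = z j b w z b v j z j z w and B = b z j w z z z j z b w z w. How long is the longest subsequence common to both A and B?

A longest common subsequence is zjwzjzzw (length 8); the LCS DP confirms no longer common subsequence exists.

8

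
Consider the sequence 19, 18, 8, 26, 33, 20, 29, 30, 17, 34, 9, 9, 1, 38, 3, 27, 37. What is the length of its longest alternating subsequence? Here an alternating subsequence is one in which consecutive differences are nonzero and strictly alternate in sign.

Track the best alternating length ending on an up-step vs a down-step at each position: up/down = 1/1, 1/2, 1/2, 3/1, 3/1, 3/4, 5/4, 5/4, 3/6, 7/1, 3/8, 3/8, 1/8, 9/1, 9/10, 11/10, 11/10.
The maximum over both is 11; one such subsequence is 19, 18, 26, 20, 29, 17, 34, 9, 38, 3, 27.

11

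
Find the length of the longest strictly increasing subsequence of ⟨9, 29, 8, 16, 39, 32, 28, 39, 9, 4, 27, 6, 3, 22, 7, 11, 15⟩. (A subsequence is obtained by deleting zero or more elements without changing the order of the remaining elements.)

5

Let dp[i] be the longest increasing subsequence ending at position i. Then dp = [1, 2, 1, 2, 3, 3, 3, 4, 2, 1, 3, 2, 1, 3, 3, 4, 5].
The maximum is 5; one witness is 4, 6, 7, 11, 15 at positions 10,12,15,16,17.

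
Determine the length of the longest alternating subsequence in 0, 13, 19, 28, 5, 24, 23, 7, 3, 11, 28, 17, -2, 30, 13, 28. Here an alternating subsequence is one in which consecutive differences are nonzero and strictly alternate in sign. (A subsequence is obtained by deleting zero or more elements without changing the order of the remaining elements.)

Track the best alternating length ending on an up-step vs a down-step at each position: up/down = 1/1, 2/1, 2/1, 2/1, 2/3, 4/3, 4/5, 4/5, 2/5, 6/5, 6/1, 6/7, 1/7, 8/1, 8/9, 10/9.
The maximum over both is 10; one such subsequence is 0, 13, 5, 24, 23, 28, 17, 30, 13, 28.

10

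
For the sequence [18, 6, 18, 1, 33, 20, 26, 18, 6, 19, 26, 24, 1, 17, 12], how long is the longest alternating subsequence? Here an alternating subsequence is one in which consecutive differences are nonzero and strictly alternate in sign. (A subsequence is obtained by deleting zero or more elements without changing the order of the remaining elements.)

A longest alternating subsequence is 18, 6, 18, 1, 33, 20, 26, 18, 19, 1, 17, 12 (positions 1,2,3,4,5,6,7,8,10,13,14,15); its 11 consecutive differences strictly alternate in sign, and length 12 is optimal.

12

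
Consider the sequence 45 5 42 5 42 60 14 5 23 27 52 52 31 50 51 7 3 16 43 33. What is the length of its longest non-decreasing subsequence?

Scanning left to right, the best length ending at each element is: 45→1, 5→1, 42→2, 5→2, 42→3, 60→4, 14→3, 5→3, 23→4, 27→5, 52→6, 52→7, 31→6, 50→7, 51→8, 7→4, 3→1, 16→5, 43→7, 33→7.
So the longest non-decreasing subsequence has length 8, e.g. 5, 5, 14, 23, 27, 31, 50, 51.

8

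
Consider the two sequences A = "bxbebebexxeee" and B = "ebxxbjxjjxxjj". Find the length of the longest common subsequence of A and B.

Backtracking the LCS table gives one alignment: b (A1,B2) → x (A2,B4) → b (A3,B5) → x (A9,B10) → x (A10,B11).
So the longest common subsequence has length 5.

5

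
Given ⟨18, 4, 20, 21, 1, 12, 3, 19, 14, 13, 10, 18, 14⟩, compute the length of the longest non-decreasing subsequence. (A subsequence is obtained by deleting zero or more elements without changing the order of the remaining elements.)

Let dp[i] be the longest non-decreasing subsequence ending at position i. Then dp = [1, 1, 2, 3, 1, 2, 2, 3, 3, 3, 3, 4, 4].
The maximum is 4; one witness is 4, 12, 14, 18 at positions 2,6,9,12.

4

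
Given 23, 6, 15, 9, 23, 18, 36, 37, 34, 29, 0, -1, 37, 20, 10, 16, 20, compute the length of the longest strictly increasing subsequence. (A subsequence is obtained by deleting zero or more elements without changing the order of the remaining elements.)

One longest increasing subsequence is 6, 15, 23, 36, 37 (positions 2,3,5,7,8), of length 5; no longer one exists.

5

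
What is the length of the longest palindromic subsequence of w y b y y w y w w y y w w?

9

Using dp[i][j] = 2 + dp[i+1][j−1] if the ends match, else max(dp[i+1][j], dp[i][j−1]):
dp[1][13] = 9. A witness is wyywwwyyw at positions 1,4,5,6,8,9,10,11,13.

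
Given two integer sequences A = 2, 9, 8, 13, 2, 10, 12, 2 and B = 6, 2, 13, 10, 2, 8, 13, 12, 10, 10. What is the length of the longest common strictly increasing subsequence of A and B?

For each value that appears in both, track the longest common increasing run ending there.
The best achievable length is 3; one witness is 2, 8, 13 (A-positions 1,3,4, B-positions 2,6,7).

3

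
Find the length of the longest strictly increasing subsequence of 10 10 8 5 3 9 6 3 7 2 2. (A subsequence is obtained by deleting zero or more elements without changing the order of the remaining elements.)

Let dp[i] be the longest increasing subsequence ending at position i. Then dp = [1, 1, 1, 1, 1, 2, 2, 1, 3, 1, 1].
The maximum is 3; one witness is 5, 6, 7 at positions 4,7,9.

3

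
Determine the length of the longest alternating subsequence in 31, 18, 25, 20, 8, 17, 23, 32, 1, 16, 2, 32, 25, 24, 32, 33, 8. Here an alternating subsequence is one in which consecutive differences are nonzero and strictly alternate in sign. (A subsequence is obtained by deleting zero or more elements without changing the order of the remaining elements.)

12

A longest alternating subsequence is 31, 18, 25, 8, 17, 1, 16, 2, 32, 25, 32, 8 (positions 1,2,3,5,6,9,10,11,12,13,15,17); its 11 consecutive differences strictly alternate in sign, and length 12 is optimal.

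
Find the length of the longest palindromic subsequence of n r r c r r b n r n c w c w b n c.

One longest palindromic subsequence is cnwcwnc (positions 4,8,12,13,14,16,17); it reads the same forward and backward, and the interval DP gives dp[1][17] = 7.

7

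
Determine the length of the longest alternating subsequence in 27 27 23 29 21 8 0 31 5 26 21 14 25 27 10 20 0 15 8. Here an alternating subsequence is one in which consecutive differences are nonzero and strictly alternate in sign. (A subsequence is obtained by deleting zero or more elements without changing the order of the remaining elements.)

14

Track the best alternating length ending on an up-step vs a down-step at each position: up/down = 1/1, 1/1, 1/2, 3/1, 1/4, 1/4, 1/4, 5/1, 5/6, 7/6, 7/8, 7/8, 9/8, 9/6, 7/10, 11/10, 1/12, 13/12, 13/14.
The maximum over both is 14; one such subsequence is 27, 23, 29, 21, 31, 5, 26, 21, 25, 10, 20, 0, 15, 8.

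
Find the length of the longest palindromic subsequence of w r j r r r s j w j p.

7

One longest palindromic subsequence is wjrrrjw (positions 1,3,4,5,6,8,9); it reads the same forward and backward, and the interval DP gives dp[1][11] = 7.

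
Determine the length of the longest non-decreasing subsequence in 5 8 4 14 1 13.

Let dp[i] be the longest non-decreasing subsequence ending at position i. Then dp = [1, 2, 1, 3, 1, 3].
The maximum is 3; one witness is 5, 8, 14 at positions 1,2,4.

3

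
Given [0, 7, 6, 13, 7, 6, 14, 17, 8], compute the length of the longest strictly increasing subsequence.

5

Let dp[i] be the longest increasing subsequence ending at position i. Then dp = [1, 2, 2, 3, 3, 2, 4, 5, 4].
The maximum is 5; one witness is 0, 7, 13, 14, 17 at positions 1,2,4,7,8.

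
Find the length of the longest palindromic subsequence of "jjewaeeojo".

Using dp[i][j] = 2 + dp[i+1][j−1] if the ends match, else max(dp[i+1][j], dp[i][j−1]):
dp[1][10] = 5. A witness is jeeej at positions 2,3,6,7,9.

5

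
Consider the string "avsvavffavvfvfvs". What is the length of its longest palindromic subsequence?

10

One longest palindromic subsequence is svffvvffvs (positions 3,4,7,8,10,11,12,14,15,16); it reads the same forward and backward, and the interval DP gives dp[1][16] = 10.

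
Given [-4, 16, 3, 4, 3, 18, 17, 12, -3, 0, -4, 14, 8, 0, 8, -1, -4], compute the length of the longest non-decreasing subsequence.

Let dp[i] be the longest non-decreasing subsequence ending at position i. Then dp = [1, 2, 2, 3, 3, 4, 4, 4, 2, 3, 2, 5, 4, 4, 5, 3, 3].
The maximum is 5; one witness is -4, 3, 4, 12, 14 at positions 1,3,4,8,12.

5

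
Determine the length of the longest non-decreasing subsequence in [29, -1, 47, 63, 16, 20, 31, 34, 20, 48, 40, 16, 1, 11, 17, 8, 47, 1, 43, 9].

7

One longest non-decreasing subsequence is -1, 16, 20, 31, 34, 40, 47 (positions 2,5,6,7,8,11,17), of length 7; no longer one exists.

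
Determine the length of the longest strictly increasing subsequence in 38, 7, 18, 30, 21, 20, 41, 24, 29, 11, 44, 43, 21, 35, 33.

Scanning left to right, the best length ending at each element is: 38→1, 7→1, 18→2, 30→3, 21→3, 20→3, 41→4, 24→4, 29→5, 11→2, 44→6, 43→6, 21→4, 35→6, 33→6.
So the longest increasing subsequence has length 6, e.g. 7, 18, 21, 24, 29, 44.

6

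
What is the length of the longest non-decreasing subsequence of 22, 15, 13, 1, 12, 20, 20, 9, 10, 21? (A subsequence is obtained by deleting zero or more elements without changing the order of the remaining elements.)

One longest non-decreasing subsequence is 1, 12, 20, 20, 21 (positions 4,5,6,7,10), of length 5; no longer one exists.

5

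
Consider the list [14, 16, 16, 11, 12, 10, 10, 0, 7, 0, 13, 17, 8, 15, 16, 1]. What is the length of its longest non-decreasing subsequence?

Scanning left to right, the best length ending at each element is: 14→1, 16→2, 16→3, 11→1, 12→2, 10→1, 10→2, 0→1, 7→2, 0→2, 13→3, 17→4, 8→3, 15→4, 16→5, 1→3.
So the longest non-decreasing subsequence has length 5, e.g. 11, 12, 13, 15, 16.

5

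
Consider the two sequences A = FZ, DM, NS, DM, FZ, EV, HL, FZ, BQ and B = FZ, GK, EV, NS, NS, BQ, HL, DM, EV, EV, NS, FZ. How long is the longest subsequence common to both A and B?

Backtracking the LCS table gives one alignment: FZ (A1,B1) → NS (A3,B5) → DM (A4,B8) → EV (A6,B10) → FZ (A8,B12).
So the longest common subsequence has length 5.

5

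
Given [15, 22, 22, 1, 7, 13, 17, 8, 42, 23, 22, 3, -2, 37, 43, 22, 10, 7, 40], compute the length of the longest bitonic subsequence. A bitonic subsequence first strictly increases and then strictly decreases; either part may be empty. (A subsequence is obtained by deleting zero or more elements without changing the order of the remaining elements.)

10

One longest bitonic subsequence is 1, 7, 13, 17, 23, 37, 43, 22, 10, 7 (positions 4,5,6,7,10,14,15,16,17,18): it rises to 43 then falls. Length 10 is optimal.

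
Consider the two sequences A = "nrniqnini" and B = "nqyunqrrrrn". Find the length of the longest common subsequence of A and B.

A longest common subsequence is nnqn (length 4); the LCS DP confirms no longer common subsequence exists.

4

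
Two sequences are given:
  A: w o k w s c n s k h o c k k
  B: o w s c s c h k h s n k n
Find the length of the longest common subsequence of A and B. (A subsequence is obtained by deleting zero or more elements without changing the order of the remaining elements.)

8

Backtracking the LCS table gives one alignment: o (A2,B1) → w (A4,B2) → s (A5,B3) → c (A6,B4) → s (A8,B5) → k (A9,B8) → h (A10,B9) → k (A13,B12).
So the longest common subsequence has length 8.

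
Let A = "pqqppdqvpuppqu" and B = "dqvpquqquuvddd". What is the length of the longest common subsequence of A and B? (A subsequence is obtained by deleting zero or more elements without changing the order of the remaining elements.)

7

A longest common subsequence is dqvpuqu (length 7); the LCS DP confirms no longer common subsequence exists.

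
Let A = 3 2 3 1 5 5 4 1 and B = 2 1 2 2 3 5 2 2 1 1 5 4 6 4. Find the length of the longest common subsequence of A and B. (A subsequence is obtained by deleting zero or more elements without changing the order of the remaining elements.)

A longest common subsequence is 3, 2, 1, 5, 4 (length 5); the LCS DP confirms no longer common subsequence exists.

5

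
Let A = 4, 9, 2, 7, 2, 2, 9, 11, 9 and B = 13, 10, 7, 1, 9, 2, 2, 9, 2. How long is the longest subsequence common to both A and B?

4

Backtracking the LCS table gives one alignment: 9 (A2,B5) → 2 (A3,B6) → 2 (A5,B7) → 2 (A6,B9).
So the longest common subsequence has length 4.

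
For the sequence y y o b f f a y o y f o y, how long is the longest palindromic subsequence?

9

Using dp[i][j] = 2 + dp[i+1][j−1] if the ends match, else max(dp[i+1][j], dp[i][j−1]):
dp[1][13] = 9. A witness is yofyoyfoy at positions 1,3,5,8,9,10,11,12,13.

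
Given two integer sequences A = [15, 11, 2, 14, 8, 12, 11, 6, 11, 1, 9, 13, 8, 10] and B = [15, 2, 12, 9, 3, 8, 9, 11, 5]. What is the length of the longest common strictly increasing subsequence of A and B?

For each value that appears in both, track the longest common increasing run ending there.
The best achievable length is 3; one witness is 2, 8, 9 (A-positions 3,5,11, B-positions 2,6,7).

3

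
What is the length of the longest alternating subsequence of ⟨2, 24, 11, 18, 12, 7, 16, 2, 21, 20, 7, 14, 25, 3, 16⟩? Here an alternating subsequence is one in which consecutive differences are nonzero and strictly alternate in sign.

12

Track the best alternating length ending on an up-step vs a down-step at each position: up/down = 1/1, 2/1, 2/3, 4/3, 4/5, 2/5, 6/5, 1/7, 8/3, 8/9, 8/9, 10/9, 10/1, 8/11, 12/11.
The maximum over both is 12; one such subsequence is 2, 24, 11, 18, 12, 16, 2, 21, 7, 14, 3, 16.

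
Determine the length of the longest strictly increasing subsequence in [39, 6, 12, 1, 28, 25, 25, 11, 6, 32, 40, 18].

5

Let dp[i] be the longest increasing subsequence ending at position i. Then dp = [1, 1, 2, 1, 3, 3, 3, 2, 2, 4, 5, 3].
The maximum is 5; one witness is 6, 12, 28, 32, 40 at positions 2,3,5,10,11.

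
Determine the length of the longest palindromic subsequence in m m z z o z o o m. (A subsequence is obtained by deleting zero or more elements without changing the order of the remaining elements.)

One longest palindromic subsequence is mooom (positions 1,5,7,8,9); it reads the same forward and backward, and the interval DP gives dp[1][9] = 5.

5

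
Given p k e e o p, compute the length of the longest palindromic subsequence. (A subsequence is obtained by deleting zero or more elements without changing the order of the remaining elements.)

One longest palindromic subsequence is peep (positions 1,3,4,6); it reads the same forward and backward, and the interval DP gives dp[1][6] = 4.

4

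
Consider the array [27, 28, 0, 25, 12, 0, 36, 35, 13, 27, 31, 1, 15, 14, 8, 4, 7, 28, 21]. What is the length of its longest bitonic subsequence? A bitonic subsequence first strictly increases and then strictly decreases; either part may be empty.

One longest bitonic subsequence is 27, 28, 36, 35, 31, 15, 14, 8, 7 (positions 1,2,7,8,11,13,14,15,17): it rises to 36 then falls. Length 9 is optimal.

9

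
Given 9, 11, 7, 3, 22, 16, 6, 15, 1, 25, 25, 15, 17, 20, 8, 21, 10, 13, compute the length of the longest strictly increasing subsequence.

One longest increasing subsequence is 9, 11, 16, 17, 20, 21 (positions 1,2,6,13,14,16), of length 6; no longer one exists.

6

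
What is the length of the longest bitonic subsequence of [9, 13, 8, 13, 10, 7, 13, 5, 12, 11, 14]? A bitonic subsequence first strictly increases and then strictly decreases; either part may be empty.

Let inc[i] be the LIS ending at i and dec[i] the longest strictly decreasing subsequence starting at i. inc = [1, 2, 1, 2, 2, 1, 3, 1, 3, 3, 4], dec = [4, 4, 3, 4, 3, 2, 3, 1, 2, 1, 1].
max_i inc[i]+dec[i]−1 = 5, with one witness 9, 13, 10, 7, 5.

5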